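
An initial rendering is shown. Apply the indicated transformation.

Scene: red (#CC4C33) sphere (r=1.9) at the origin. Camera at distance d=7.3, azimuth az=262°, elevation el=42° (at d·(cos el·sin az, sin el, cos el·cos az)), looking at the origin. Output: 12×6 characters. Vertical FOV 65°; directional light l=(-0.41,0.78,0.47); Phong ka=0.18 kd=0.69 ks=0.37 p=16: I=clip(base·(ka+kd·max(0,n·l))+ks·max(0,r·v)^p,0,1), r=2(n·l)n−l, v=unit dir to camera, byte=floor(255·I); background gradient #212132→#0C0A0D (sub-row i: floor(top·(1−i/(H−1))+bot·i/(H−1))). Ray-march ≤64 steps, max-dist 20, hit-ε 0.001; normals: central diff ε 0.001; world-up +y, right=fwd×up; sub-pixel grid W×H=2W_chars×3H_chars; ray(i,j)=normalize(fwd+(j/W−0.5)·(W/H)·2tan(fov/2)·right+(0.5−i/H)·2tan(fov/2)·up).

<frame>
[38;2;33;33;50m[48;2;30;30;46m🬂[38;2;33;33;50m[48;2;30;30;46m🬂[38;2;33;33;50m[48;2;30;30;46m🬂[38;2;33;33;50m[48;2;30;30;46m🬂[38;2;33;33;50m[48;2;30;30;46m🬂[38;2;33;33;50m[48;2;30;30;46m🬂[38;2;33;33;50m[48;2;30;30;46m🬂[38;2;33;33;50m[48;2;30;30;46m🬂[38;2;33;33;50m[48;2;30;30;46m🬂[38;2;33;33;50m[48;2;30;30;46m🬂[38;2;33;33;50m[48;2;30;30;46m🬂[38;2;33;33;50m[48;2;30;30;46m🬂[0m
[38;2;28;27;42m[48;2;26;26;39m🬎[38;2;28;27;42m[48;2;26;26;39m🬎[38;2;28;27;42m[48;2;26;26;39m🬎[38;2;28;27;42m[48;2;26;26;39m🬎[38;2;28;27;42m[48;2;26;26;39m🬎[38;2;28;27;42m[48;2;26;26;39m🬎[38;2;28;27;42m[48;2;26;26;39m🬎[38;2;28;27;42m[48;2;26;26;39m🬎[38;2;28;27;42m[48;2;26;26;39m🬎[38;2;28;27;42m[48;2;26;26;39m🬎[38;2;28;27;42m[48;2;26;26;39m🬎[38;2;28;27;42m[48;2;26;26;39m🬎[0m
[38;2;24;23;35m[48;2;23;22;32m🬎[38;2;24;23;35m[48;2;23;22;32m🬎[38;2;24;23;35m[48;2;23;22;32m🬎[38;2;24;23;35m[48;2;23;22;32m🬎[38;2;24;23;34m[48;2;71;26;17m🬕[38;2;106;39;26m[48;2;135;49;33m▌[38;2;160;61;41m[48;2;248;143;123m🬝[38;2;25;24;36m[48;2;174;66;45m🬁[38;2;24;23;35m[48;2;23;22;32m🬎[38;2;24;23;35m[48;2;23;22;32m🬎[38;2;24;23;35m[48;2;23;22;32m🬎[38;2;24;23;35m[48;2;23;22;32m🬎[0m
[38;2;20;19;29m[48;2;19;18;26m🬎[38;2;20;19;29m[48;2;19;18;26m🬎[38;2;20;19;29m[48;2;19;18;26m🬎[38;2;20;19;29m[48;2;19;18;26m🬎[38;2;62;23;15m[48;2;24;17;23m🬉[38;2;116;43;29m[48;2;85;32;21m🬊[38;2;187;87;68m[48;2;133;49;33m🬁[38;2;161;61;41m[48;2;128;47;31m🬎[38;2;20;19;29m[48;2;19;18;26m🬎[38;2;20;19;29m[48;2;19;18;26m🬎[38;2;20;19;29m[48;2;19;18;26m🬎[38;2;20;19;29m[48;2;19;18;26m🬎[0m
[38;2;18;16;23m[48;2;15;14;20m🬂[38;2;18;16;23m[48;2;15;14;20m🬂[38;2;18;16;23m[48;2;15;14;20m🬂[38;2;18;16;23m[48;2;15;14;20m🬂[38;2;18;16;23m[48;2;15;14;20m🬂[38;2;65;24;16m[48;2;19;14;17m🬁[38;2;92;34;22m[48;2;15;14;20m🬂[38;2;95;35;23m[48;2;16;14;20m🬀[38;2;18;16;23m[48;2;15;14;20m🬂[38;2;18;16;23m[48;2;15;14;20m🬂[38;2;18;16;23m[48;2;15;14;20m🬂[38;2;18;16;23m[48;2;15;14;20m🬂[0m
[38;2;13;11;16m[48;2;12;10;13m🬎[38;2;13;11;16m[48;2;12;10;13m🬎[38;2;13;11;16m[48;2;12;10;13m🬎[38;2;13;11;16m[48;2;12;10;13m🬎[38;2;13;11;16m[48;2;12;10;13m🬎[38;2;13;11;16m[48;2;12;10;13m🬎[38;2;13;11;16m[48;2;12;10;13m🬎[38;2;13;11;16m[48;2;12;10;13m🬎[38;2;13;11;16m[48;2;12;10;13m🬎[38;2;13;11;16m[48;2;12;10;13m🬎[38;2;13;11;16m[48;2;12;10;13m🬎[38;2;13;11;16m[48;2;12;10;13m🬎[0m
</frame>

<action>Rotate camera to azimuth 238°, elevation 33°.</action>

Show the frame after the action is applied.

<frame>
[38;2;33;33;50m[48;2;30;30;46m🬂[38;2;33;33;50m[48;2;30;30;46m🬂[38;2;33;33;50m[48;2;30;30;46m🬂[38;2;33;33;50m[48;2;30;30;46m🬂[38;2;33;33;50m[48;2;30;30;46m🬂[38;2;33;33;50m[48;2;30;30;46m🬂[38;2;33;33;50m[48;2;30;30;46m🬂[38;2;33;33;50m[48;2;30;30;46m🬂[38;2;33;33;50m[48;2;30;30;46m🬂[38;2;33;33;50m[48;2;30;30;46m🬂[38;2;33;33;50m[48;2;30;30;46m🬂[38;2;33;33;50m[48;2;30;30;46m🬂[0m
[38;2;28;27;42m[48;2;26;26;39m🬎[38;2;28;27;42m[48;2;26;26;39m🬎[38;2;28;27;42m[48;2;26;26;39m🬎[38;2;28;27;42m[48;2;26;26;39m🬎[38;2;28;27;42m[48;2;26;26;39m🬎[38;2;28;27;42m[48;2;26;26;39m🬎[38;2;28;27;42m[48;2;26;26;39m🬎[38;2;28;27;42m[48;2;26;26;39m🬎[38;2;28;27;42m[48;2;26;26;39m🬎[38;2;28;27;42m[48;2;26;26;39m🬎[38;2;28;27;42m[48;2;26;26;39m🬎[38;2;28;27;42m[48;2;26;26;39m🬎[0m
[38;2;24;23;35m[48;2;23;22;32m🬎[38;2;24;23;35m[48;2;23;22;32m🬎[38;2;24;23;35m[48;2;23;22;32m🬎[38;2;24;23;35m[48;2;23;22;32m🬎[38;2;24;23;34m[48;2;50;19;12m🬕[38;2;115;42;28m[48;2;88;32;22m▐[38;2;184;92;74m[48;2;142;53;35m🬦[38;2;25;24;36m[48;2;178;74;53m🬁[38;2;24;23;35m[48;2;23;22;32m🬎[38;2;24;23;35m[48;2;23;22;32m🬎[38;2;24;23;35m[48;2;23;22;32m🬎[38;2;24;23;35m[48;2;23;22;32m🬎[0m
[38;2;20;19;29m[48;2;19;18;26m🬎[38;2;20;19;29m[48;2;19;18;26m🬎[38;2;20;19;29m[48;2;19;18;26m🬎[38;2;20;19;29m[48;2;19;18;26m🬎[38;2;20;19;28m[48;2;36;13;9m▌[38;2;74;27;18m[48;2;42;15;10m🬊[38;2;112;41;28m[48;2;79;29;19m🬊[38;2;137;51;34m[48;2;102;38;25m🬊[38;2;20;19;29m[48;2;19;18;26m🬎[38;2;20;19;29m[48;2;19;18;26m🬎[38;2;20;19;29m[48;2;19;18;26m🬎[38;2;20;19;29m[48;2;19;18;26m🬎[0m
[38;2;18;16;23m[48;2;15;14;20m🬂[38;2;18;16;23m[48;2;15;14;20m🬂[38;2;18;16;23m[48;2;15;14;20m🬂[38;2;18;16;23m[48;2;15;14;20m🬂[38;2;18;16;23m[48;2;15;14;20m🬂[38;2;36;13;9m[48;2;15;14;20m🬂[38;2;43;15;10m[48;2;15;14;20m🬂[38;2;56;21;14m[48;2;16;14;20m🬀[38;2;18;16;23m[48;2;15;14;20m🬂[38;2;18;16;23m[48;2;15;14;20m🬂[38;2;18;16;23m[48;2;15;14;20m🬂[38;2;18;16;23m[48;2;15;14;20m🬂[0m
[38;2;13;11;16m[48;2;12;10;13m🬎[38;2;13;11;16m[48;2;12;10;13m🬎[38;2;13;11;16m[48;2;12;10;13m🬎[38;2;13;11;16m[48;2;12;10;13m🬎[38;2;13;11;16m[48;2;12;10;13m🬎[38;2;13;11;16m[48;2;12;10;13m🬎[38;2;13;11;16m[48;2;12;10;13m🬎[38;2;13;11;16m[48;2;12;10;13m🬎[38;2;13;11;16m[48;2;12;10;13m🬎[38;2;13;11;16m[48;2;12;10;13m🬎[38;2;13;11;16m[48;2;12;10;13m🬎[38;2;13;11;16m[48;2;12;10;13m🬎[0m
</frame>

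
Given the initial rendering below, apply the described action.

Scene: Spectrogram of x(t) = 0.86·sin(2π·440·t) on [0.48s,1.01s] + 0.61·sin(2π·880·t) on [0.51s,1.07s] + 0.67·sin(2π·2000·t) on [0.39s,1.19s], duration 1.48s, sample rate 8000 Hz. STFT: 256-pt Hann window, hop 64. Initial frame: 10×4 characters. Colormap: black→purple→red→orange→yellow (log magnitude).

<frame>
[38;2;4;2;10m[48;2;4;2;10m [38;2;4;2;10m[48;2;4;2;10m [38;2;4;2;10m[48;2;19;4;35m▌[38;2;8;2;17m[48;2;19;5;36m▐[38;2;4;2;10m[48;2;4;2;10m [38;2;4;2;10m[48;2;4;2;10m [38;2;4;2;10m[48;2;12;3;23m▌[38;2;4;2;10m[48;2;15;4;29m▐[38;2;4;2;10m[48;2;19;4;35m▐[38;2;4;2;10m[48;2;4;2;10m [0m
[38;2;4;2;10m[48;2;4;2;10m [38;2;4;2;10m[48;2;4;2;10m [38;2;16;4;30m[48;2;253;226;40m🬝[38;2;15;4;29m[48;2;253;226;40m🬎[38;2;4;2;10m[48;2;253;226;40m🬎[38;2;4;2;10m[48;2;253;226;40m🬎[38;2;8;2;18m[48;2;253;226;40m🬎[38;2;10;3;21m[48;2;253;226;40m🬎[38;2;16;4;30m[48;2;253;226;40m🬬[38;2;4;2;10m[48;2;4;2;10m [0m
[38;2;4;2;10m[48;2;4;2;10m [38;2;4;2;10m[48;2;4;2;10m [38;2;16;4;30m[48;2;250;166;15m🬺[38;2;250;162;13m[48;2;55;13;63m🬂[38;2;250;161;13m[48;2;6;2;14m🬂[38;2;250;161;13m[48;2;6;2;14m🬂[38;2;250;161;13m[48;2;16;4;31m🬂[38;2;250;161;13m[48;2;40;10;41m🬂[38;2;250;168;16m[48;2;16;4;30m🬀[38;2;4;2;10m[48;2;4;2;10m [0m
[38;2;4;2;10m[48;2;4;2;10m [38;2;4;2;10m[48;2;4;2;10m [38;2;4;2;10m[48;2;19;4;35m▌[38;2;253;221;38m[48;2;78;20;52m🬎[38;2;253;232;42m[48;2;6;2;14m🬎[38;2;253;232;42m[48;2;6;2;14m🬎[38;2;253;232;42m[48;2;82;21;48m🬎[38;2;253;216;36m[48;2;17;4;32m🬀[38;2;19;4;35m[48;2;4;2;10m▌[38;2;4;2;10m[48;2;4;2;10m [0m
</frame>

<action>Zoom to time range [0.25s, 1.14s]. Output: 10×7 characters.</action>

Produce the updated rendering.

<frame>
[38;2;4;2;10m[48;2;4;2;10m [38;2;16;4;30m[48;2;17;4;31m🬎[38;2;4;2;11m[48;2;19;5;35m▌[38;2;6;2;13m[48;2;4;2;10m▌[38;2;4;2;10m[48;2;4;2;10m [38;2;4;2;10m[48;2;4;2;10m [38;2;4;2;10m[48;2;4;2;10m [38;2;4;2;10m[48;2;4;2;10m [38;2;4;2;10m[48;2;12;3;24m▌[38;2;13;4;26m[48;2;14;4;27m🬝[0m
[38;2;4;2;10m[48;2;4;2;10m [38;2;18;4;34m[48;2;21;5;39m🬎[38;2;4;2;11m[48;2;19;5;36m▌[38;2;4;2;10m[48;2;6;2;13m▐[38;2;4;2;10m[48;2;4;2;10m [38;2;4;2;10m[48;2;4;2;10m [38;2;4;2;10m[48;2;4;2;10m [38;2;4;2;10m[48;2;4;2;10m [38;2;4;2;10m[48;2;12;3;24m▌[38;2;14;4;27m[48;2;15;4;28m🬎[0m
[38;2;4;2;10m[48;2;4;2;10m [38;2;27;6;49m[48;2;41;9;71m🬎[38;2;4;2;11m[48;2;21;5;39m▌[38;2;6;2;14m[48;2;4;2;10m▌[38;2;4;2;10m[48;2;4;2;10m [38;2;4;2;10m[48;2;4;2;10m [38;2;4;2;10m[48;2;4;2;10m [38;2;4;2;10m[48;2;4;2;10m [38;2;4;2;10m[48;2;13;4;27m▌[38;2;15;4;29m[48;2;17;4;31m🬎[0m
[38;2;4;2;10m[48;2;4;2;10m [38;2;104;26;86m[48;2;238;162;43m🬰[38;2;14;4;28m[48;2;253;226;40m🬰[38;2;5;2;13m[48;2;253;226;40m🬰[38;2;4;2;10m[48;2;253;226;40m🬰[38;2;4;2;10m[48;2;253;226;40m🬰[38;2;4;2;10m[48;2;253;226;40m🬰[38;2;4;2;10m[48;2;253;226;40m🬰[38;2;10;3;20m[48;2;253;226;40m🬰[38;2;20;4;37m[48;2;253;226;40m🬰[0m
[38;2;4;2;10m[48;2;4;2;10m [38;2;41;9;71m[48;2;27;6;49m🬂[38;2;5;2;12m[48;2;36;8;63m▌[38;2;4;2;10m[48;2;10;3;21m▐[38;2;4;2;10m[48;2;4;2;10m [38;2;4;2;10m[48;2;4;2;10m [38;2;4;2;10m[48;2;4;2;10m [38;2;4;2;10m[48;2;4;2;10m [38;2;4;2;10m[48;2;23;5;42m▌[38;2;28;6;51m[48;2;43;10;75m🬎[0m
[38;2;4;2;10m[48;2;4;2;10m [38;2;21;5;39m[48;2;18;4;34m🬂[38;2;62;15;42m[48;2;251;187;24m🬴[38;2;253;216;36m[48;2;17;4;32m🬋[38;2;253;216;36m[48;2;12;3;24m🬋[38;2;253;216;36m[48;2;12;3;24m🬋[38;2;253;216;36m[48;2;12;3;24m🬋[38;2;253;216;36m[48;2;12;3;24m🬋[38;2;253;216;36m[48;2;44;10;48m🬋[38;2;236;154;43m[48;2;117;29;85m🬋[0m
[38;2;4;2;10m[48;2;4;2;10m [38;2;17;4;31m[48;2;16;4;30m🬂[38;2;235;168;51m[48;2;18;4;34m🬉[38;2;254;249;49m[48;2;14;4;28m🬂[38;2;254;249;49m[48;2;14;4;28m🬂[38;2;254;249;49m[48;2;14;4;28m🬂[38;2;254;249;49m[48;2;14;4;28m🬂[38;2;254;249;49m[48;2;14;4;28m🬂[38;2;244;200;47m[48;2;43;11;47m🬊[38;2;36;8;64m[48;2;24;5;44m🬂[0m
</frame>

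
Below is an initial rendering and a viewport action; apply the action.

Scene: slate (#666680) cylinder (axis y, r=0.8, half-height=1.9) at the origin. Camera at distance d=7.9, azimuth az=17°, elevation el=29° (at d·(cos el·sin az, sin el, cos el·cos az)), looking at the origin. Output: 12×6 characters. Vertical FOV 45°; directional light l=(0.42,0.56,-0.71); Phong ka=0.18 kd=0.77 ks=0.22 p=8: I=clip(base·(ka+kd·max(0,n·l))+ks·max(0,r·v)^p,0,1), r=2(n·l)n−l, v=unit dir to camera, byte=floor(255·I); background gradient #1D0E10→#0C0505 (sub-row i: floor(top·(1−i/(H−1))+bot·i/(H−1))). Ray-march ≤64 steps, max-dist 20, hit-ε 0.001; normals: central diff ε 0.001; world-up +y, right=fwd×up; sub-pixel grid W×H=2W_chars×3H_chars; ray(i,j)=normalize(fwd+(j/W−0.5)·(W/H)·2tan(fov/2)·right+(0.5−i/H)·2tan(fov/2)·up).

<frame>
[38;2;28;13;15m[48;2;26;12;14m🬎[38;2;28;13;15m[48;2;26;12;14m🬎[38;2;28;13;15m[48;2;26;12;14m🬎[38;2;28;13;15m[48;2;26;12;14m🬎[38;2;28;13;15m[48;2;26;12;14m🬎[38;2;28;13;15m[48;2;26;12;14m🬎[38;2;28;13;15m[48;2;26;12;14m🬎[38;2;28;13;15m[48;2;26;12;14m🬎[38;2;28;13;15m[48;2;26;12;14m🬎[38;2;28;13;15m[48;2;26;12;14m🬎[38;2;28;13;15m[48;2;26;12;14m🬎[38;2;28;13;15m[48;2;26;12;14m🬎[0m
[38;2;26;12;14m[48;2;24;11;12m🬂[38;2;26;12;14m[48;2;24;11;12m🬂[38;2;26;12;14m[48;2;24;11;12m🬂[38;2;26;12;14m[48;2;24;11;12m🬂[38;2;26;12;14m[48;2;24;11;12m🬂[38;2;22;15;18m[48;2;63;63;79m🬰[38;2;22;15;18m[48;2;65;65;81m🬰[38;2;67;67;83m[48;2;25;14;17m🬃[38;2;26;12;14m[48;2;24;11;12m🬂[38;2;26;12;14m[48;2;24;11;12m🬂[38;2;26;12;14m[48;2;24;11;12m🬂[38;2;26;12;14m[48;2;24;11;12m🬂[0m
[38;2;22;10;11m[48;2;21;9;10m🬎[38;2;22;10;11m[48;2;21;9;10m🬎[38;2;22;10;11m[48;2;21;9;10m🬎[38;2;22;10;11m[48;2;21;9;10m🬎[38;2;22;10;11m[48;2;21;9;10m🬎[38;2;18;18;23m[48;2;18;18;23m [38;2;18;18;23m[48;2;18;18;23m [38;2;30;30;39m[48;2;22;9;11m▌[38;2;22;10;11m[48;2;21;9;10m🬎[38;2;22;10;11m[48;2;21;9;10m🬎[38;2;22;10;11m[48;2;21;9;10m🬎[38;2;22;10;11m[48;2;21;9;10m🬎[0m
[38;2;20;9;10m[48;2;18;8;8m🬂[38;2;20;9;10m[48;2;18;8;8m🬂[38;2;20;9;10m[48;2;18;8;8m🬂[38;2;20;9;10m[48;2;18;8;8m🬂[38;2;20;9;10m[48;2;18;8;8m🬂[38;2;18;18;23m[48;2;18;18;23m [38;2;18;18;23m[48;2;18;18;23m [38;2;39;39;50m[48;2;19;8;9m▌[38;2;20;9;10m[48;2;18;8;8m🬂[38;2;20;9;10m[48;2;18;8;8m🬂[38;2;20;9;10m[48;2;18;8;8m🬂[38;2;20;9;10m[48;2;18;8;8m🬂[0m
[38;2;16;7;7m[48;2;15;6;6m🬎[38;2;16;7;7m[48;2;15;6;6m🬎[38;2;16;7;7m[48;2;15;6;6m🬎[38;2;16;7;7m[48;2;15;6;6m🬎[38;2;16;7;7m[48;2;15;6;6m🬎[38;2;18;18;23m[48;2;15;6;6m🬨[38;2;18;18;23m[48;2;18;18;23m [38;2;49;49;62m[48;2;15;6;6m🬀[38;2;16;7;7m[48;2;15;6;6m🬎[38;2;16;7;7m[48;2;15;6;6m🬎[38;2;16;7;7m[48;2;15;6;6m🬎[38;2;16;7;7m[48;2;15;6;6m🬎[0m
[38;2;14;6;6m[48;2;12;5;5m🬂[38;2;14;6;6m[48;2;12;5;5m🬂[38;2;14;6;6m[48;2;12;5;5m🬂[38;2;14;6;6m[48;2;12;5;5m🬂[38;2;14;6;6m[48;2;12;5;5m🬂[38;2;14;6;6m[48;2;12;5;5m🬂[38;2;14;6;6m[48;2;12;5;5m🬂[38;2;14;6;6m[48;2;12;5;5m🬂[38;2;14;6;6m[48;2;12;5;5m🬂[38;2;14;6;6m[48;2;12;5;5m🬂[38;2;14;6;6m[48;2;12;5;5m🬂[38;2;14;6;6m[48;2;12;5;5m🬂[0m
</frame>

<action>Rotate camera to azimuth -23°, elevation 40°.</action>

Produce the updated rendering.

<frame>
[38;2;28;13;15m[48;2;26;12;14m🬎[38;2;28;13;15m[48;2;26;12;14m🬎[38;2;28;13;15m[48;2;26;12;14m🬎[38;2;28;13;15m[48;2;26;12;14m🬎[38;2;28;13;15m[48;2;26;12;14m🬎[38;2;28;13;15m[48;2;26;12;14m🬎[38;2;28;13;15m[48;2;26;12;14m🬎[38;2;28;13;15m[48;2;26;12;14m🬎[38;2;28;13;15m[48;2;26;12;14m🬎[38;2;28;13;15m[48;2;26;12;14m🬎[38;2;28;13;15m[48;2;26;12;14m🬎[38;2;28;13;15m[48;2;26;12;14m🬎[0m
[38;2;26;12;14m[48;2;24;11;12m🬂[38;2;26;12;14m[48;2;24;11;12m🬂[38;2;26;12;14m[48;2;24;11;12m🬂[38;2;26;12;14m[48;2;24;11;12m🬂[38;2;26;12;14m[48;2;24;11;12m🬂[38;2;26;12;14m[48;2;107;107;123m🬂[38;2;26;12;14m[48;2;112;112;128m🬂[38;2;114;114;130m[48;2;25;11;13m🬓[38;2;26;12;14m[48;2;24;11;12m🬂[38;2;26;12;14m[48;2;24;11;12m🬂[38;2;26;12;14m[48;2;24;11;12m🬂[38;2;26;12;14m[48;2;24;11;12m🬂[0m
[38;2;22;10;11m[48;2;21;9;10m🬎[38;2;22;10;11m[48;2;21;9;10m🬎[38;2;22;10;11m[48;2;21;9;10m🬎[38;2;22;10;11m[48;2;21;9;10m🬎[38;2;22;10;11m[48;2;21;9;10m🬎[38;2;18;18;23m[48;2;18;18;23m [38;2;18;18;23m[48;2;18;18;23m [38;2;18;18;23m[48;2;22;9;11m▌[38;2;22;10;11m[48;2;21;9;10m🬎[38;2;22;10;11m[48;2;21;9;10m🬎[38;2;22;10;11m[48;2;21;9;10m🬎[38;2;22;10;11m[48;2;21;9;10m🬎[0m
[38;2;20;9;10m[48;2;18;8;8m🬂[38;2;20;9;10m[48;2;18;8;8m🬂[38;2;20;9;10m[48;2;18;8;8m🬂[38;2;20;9;10m[48;2;18;8;8m🬂[38;2;20;9;10m[48;2;18;8;8m🬂[38;2;18;18;23m[48;2;18;18;23m [38;2;18;18;23m[48;2;18;18;23m [38;2;18;18;23m[48;2;19;8;9m▌[38;2;20;9;10m[48;2;18;8;8m🬂[38;2;20;9;10m[48;2;18;8;8m🬂[38;2;20;9;10m[48;2;18;8;8m🬂[38;2;20;9;10m[48;2;18;8;8m🬂[0m
[38;2;16;7;7m[48;2;15;6;6m🬎[38;2;16;7;7m[48;2;15;6;6m🬎[38;2;16;7;7m[48;2;15;6;6m🬎[38;2;16;7;7m[48;2;15;6;6m🬎[38;2;16;7;7m[48;2;15;6;6m🬎[38;2;18;18;23m[48;2;15;6;6m🬉[38;2;18;18;23m[48;2;15;6;6m🬝[38;2;16;7;7m[48;2;15;6;6m🬎[38;2;16;7;7m[48;2;15;6;6m🬎[38;2;16;7;7m[48;2;15;6;6m🬎[38;2;16;7;7m[48;2;15;6;6m🬎[38;2;16;7;7m[48;2;15;6;6m🬎[0m
[38;2;14;6;6m[48;2;12;5;5m🬂[38;2;14;6;6m[48;2;12;5;5m🬂[38;2;14;6;6m[48;2;12;5;5m🬂[38;2;14;6;6m[48;2;12;5;5m🬂[38;2;14;6;6m[48;2;12;5;5m🬂[38;2;14;6;6m[48;2;12;5;5m🬂[38;2;14;6;6m[48;2;12;5;5m🬂[38;2;14;6;6m[48;2;12;5;5m🬂[38;2;14;6;6m[48;2;12;5;5m🬂[38;2;14;6;6m[48;2;12;5;5m🬂[38;2;14;6;6m[48;2;12;5;5m🬂[38;2;14;6;6m[48;2;12;5;5m🬂[0m
</frame>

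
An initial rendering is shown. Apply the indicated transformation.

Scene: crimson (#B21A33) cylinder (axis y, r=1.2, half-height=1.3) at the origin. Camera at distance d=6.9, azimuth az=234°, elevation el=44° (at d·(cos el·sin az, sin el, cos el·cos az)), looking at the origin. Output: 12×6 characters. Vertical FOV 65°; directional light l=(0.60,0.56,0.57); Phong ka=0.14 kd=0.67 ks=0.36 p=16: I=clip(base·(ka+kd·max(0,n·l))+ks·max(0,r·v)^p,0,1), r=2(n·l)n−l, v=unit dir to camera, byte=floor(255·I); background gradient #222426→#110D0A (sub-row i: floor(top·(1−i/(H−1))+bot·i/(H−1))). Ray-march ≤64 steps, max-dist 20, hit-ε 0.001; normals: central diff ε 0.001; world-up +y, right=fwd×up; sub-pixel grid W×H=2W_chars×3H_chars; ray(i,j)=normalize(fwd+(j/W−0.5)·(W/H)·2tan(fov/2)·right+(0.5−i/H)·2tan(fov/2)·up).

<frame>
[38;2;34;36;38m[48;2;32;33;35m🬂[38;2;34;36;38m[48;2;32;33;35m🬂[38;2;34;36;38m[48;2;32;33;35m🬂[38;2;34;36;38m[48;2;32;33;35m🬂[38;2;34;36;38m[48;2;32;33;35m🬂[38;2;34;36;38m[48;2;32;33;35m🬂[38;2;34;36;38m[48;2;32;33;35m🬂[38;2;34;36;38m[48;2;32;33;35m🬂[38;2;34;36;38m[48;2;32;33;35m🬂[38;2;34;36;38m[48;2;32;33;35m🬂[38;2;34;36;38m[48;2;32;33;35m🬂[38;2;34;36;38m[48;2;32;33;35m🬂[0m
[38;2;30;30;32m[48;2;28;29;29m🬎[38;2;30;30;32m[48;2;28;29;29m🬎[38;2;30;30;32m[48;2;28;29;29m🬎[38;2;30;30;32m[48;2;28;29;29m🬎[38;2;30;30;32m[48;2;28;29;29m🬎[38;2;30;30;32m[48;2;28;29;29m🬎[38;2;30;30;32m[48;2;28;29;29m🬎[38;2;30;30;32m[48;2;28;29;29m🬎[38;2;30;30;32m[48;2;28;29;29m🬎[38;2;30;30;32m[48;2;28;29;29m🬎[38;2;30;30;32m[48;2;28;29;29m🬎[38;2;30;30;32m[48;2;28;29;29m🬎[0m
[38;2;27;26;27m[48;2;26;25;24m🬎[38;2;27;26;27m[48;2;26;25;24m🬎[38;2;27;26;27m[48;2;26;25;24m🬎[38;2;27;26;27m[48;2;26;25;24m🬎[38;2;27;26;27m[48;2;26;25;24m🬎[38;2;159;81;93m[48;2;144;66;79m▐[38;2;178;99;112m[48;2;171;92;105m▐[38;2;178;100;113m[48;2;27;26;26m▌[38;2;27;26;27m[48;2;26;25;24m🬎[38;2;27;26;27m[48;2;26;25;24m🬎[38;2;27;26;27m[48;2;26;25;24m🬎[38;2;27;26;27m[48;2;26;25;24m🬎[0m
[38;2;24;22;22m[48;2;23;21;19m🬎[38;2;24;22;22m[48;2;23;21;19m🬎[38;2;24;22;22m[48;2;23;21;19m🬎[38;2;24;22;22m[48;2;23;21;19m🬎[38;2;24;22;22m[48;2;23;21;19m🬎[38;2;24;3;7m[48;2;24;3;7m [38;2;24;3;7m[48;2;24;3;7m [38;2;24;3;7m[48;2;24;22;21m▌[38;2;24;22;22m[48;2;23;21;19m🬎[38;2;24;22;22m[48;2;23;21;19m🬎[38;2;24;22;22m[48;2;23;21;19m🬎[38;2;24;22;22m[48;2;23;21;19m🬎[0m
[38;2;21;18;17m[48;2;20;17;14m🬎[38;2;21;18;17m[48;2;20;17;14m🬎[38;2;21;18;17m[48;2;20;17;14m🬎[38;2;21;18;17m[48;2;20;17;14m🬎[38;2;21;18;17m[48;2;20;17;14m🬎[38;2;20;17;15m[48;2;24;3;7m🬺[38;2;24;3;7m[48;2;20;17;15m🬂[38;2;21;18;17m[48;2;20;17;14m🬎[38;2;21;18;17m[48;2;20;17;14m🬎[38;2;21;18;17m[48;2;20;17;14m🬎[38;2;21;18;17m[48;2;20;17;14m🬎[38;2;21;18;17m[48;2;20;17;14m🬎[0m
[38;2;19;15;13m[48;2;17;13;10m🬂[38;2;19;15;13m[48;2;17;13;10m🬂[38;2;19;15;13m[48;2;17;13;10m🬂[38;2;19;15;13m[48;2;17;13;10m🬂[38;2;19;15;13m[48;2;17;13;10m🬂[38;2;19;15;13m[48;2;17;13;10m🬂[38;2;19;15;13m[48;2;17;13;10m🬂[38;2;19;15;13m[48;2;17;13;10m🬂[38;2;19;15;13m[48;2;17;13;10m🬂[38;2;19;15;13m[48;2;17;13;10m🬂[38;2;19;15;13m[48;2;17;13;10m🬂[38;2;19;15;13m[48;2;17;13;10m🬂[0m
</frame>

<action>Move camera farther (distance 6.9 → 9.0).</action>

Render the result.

<frame>
[38;2;34;36;38m[48;2;32;33;35m🬂[38;2;34;36;38m[48;2;32;33;35m🬂[38;2;34;36;38m[48;2;32;33;35m🬂[38;2;34;36;38m[48;2;32;33;35m🬂[38;2;34;36;38m[48;2;32;33;35m🬂[38;2;34;36;38m[48;2;32;33;35m🬂[38;2;34;36;38m[48;2;32;33;35m🬂[38;2;34;36;38m[48;2;32;33;35m🬂[38;2;34;36;38m[48;2;32;33;35m🬂[38;2;34;36;38m[48;2;32;33;35m🬂[38;2;34;36;38m[48;2;32;33;35m🬂[38;2;34;36;38m[48;2;32;33;35m🬂[0m
[38;2;30;30;32m[48;2;28;29;29m🬎[38;2;30;30;32m[48;2;28;29;29m🬎[38;2;30;30;32m[48;2;28;29;29m🬎[38;2;30;30;32m[48;2;28;29;29m🬎[38;2;30;30;32m[48;2;28;29;29m🬎[38;2;30;30;32m[48;2;28;29;29m🬎[38;2;30;30;32m[48;2;28;29;29m🬎[38;2;30;30;32m[48;2;28;29;29m🬎[38;2;30;30;32m[48;2;28;29;29m🬎[38;2;30;30;32m[48;2;28;29;29m🬎[38;2;30;30;32m[48;2;28;29;29m🬎[38;2;30;30;32m[48;2;28;29;29m🬎[0m
[38;2;27;26;27m[48;2;26;25;24m🬎[38;2;27;26;27m[48;2;26;25;24m🬎[38;2;27;26;27m[48;2;26;25;24m🬎[38;2;27;26;27m[48;2;26;25;24m🬎[38;2;27;26;27m[48;2;26;25;24m🬎[38;2;158;80;93m[48;2;26;20;22m🬦[38;2;28;27;28m[48;2;173;95;108m🬂[38;2;27;26;26m[48;2;24;3;7m🬬[38;2;27;26;27m[48;2;26;25;24m🬎[38;2;27;26;27m[48;2;26;25;24m🬎[38;2;27;26;27m[48;2;26;25;24m🬎[38;2;27;26;27m[48;2;26;25;24m🬎[0m
[38;2;24;22;22m[48;2;23;21;19m🬎[38;2;24;22;22m[48;2;23;21;19m🬎[38;2;24;22;22m[48;2;23;21;19m🬎[38;2;24;22;22m[48;2;23;21;19m🬎[38;2;24;22;22m[48;2;23;21;19m🬎[38;2;24;22;21m[48;2;24;3;7m▌[38;2;24;3;7m[48;2;24;3;7m [38;2;24;22;22m[48;2;23;21;19m🬎[38;2;24;22;22m[48;2;23;21;19m🬎[38;2;24;22;22m[48;2;23;21;19m🬎[38;2;24;22;22m[48;2;23;21;19m🬎[38;2;24;22;22m[48;2;23;21;19m🬎[0m
[38;2;21;18;17m[48;2;20;17;14m🬎[38;2;21;18;17m[48;2;20;17;14m🬎[38;2;21;18;17m[48;2;20;17;14m🬎[38;2;21;18;17m[48;2;20;17;14m🬎[38;2;21;18;17m[48;2;20;17;14m🬎[38;2;21;18;17m[48;2;20;17;14m🬎[38;2;21;18;17m[48;2;20;17;14m🬎[38;2;21;18;17m[48;2;20;17;14m🬎[38;2;21;18;17m[48;2;20;17;14m🬎[38;2;21;18;17m[48;2;20;17;14m🬎[38;2;21;18;17m[48;2;20;17;14m🬎[38;2;21;18;17m[48;2;20;17;14m🬎[0m
[38;2;19;15;13m[48;2;17;13;10m🬂[38;2;19;15;13m[48;2;17;13;10m🬂[38;2;19;15;13m[48;2;17;13;10m🬂[38;2;19;15;13m[48;2;17;13;10m🬂[38;2;19;15;13m[48;2;17;13;10m🬂[38;2;19;15;13m[48;2;17;13;10m🬂[38;2;19;15;13m[48;2;17;13;10m🬂[38;2;19;15;13m[48;2;17;13;10m🬂[38;2;19;15;13m[48;2;17;13;10m🬂[38;2;19;15;13m[48;2;17;13;10m🬂[38;2;19;15;13m[48;2;17;13;10m🬂[38;2;19;15;13m[48;2;17;13;10m🬂[0m
</frame>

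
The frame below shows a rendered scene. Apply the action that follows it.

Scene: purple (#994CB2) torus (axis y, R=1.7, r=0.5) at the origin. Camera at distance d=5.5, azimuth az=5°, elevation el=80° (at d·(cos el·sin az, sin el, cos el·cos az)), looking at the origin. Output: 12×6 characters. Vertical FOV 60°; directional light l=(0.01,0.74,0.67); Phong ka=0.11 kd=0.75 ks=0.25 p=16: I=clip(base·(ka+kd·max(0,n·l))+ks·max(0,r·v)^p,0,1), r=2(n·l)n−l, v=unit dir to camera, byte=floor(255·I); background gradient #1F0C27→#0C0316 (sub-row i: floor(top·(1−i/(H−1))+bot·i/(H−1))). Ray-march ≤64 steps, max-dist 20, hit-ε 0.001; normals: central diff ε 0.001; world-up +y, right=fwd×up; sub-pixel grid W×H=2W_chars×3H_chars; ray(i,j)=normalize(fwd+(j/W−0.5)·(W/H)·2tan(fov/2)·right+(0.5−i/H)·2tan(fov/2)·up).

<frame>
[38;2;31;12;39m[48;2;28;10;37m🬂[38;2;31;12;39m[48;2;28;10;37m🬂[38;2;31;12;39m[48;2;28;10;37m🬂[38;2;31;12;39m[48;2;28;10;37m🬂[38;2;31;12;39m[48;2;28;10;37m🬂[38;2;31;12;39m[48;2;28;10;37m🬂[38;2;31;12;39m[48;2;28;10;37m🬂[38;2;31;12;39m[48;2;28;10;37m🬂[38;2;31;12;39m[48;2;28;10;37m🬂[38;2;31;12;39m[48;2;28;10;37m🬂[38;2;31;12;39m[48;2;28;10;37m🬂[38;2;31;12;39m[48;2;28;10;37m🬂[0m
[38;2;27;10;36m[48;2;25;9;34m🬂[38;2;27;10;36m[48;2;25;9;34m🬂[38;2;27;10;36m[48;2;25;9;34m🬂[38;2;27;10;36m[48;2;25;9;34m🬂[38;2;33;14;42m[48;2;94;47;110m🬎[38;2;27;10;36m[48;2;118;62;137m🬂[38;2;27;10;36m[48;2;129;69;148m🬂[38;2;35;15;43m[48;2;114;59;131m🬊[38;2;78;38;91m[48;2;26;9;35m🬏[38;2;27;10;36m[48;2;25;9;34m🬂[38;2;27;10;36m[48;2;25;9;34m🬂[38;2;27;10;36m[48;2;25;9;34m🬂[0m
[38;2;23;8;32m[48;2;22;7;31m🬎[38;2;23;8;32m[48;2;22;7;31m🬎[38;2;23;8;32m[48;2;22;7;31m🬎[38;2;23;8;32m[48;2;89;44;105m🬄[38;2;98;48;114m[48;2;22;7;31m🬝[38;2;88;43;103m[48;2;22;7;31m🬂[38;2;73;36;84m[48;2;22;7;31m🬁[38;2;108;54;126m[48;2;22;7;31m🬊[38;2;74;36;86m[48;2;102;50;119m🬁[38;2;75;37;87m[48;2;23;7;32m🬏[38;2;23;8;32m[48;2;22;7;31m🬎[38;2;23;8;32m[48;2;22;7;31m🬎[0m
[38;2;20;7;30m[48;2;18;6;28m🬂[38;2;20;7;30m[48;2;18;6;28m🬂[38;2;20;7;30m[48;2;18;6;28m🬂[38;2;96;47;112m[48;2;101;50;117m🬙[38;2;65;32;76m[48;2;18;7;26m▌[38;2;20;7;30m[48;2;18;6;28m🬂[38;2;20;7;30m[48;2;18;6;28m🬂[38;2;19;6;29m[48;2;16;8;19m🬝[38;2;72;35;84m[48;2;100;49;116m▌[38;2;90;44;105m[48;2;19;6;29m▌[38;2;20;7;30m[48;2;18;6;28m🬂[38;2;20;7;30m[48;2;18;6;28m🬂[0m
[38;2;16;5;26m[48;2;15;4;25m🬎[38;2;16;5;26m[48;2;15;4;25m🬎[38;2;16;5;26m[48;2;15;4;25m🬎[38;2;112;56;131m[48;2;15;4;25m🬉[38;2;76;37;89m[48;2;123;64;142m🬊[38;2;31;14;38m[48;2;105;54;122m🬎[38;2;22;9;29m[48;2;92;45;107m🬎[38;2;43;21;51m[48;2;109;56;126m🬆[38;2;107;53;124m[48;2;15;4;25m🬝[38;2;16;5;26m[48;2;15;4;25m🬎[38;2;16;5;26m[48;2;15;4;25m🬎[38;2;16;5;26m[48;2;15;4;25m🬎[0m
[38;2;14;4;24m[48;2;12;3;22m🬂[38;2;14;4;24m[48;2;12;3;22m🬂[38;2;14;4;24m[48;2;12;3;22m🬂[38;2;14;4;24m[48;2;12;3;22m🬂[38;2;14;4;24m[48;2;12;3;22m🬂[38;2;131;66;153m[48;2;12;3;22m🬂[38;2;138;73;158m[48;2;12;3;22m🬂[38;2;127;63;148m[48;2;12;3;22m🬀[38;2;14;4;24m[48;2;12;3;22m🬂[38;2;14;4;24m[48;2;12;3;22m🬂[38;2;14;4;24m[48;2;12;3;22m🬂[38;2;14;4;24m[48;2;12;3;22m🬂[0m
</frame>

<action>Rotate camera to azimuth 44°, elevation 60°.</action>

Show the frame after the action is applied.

<frame>
[38;2;31;12;39m[48;2;28;10;37m🬂[38;2;31;12;39m[48;2;28;10;37m🬂[38;2;31;12;39m[48;2;28;10;37m🬂[38;2;31;12;39m[48;2;28;10;37m🬂[38;2;31;12;39m[48;2;28;10;37m🬂[38;2;31;12;39m[48;2;28;10;37m🬂[38;2;31;12;39m[48;2;28;10;37m🬂[38;2;31;12;39m[48;2;28;10;37m🬂[38;2;31;12;39m[48;2;28;10;37m🬂[38;2;31;12;39m[48;2;28;10;37m🬂[38;2;31;12;39m[48;2;28;10;37m🬂[38;2;31;12;39m[48;2;28;10;37m🬂[0m
[38;2;27;10;36m[48;2;25;9;34m🬂[38;2;27;10;36m[48;2;25;9;34m🬂[38;2;27;10;36m[48;2;25;9;34m🬂[38;2;27;10;36m[48;2;25;9;34m🬂[38;2;26;9;35m[48;2;96;47;112m🬝[38;2;26;9;35m[48;2;107;53;125m🬎[38;2;26;9;35m[48;2;120;60;140m🬎[38;2;26;9;35m[48;2;96;48;112m🬎[38;2;27;10;36m[48;2;25;9;34m🬂[38;2;27;10;36m[48;2;25;9;34m🬂[38;2;27;10;36m[48;2;25;9;34m🬂[38;2;27;10;36m[48;2;25;9;34m🬂[0m
[38;2;23;8;32m[48;2;22;7;31m🬎[38;2;23;8;32m[48;2;22;7;31m🬎[38;2;23;8;32m[48;2;22;7;31m🬎[38;2;23;8;32m[48;2;104;51;121m🬆[38;2;90;45;105m[48;2;38;18;44m🬆[38;2;85;42;99m[48;2;20;7;28m🬂[38;2;107;52;124m[48;2;22;7;31m🬂[38;2;135;72;157m[48;2;60;28;72m🬊[38;2;24;8;33m[48;2;107;53;125m🬁[38;2;42;20;48m[48;2;23;7;32m🬏[38;2;23;8;32m[48;2;22;7;31m🬎[38;2;23;8;32m[48;2;22;7;31m🬎[0m
[38;2;20;7;30m[48;2;18;6;28m🬂[38;2;20;7;30m[48;2;18;6;28m🬂[38;2;20;7;30m[48;2;18;6;28m🬂[38;2;91;45;106m[48;2;120;59;140m🬉[38;2;68;34;80m[48;2;23;10;30m🬏[38;2;20;7;30m[48;2;18;6;28m🬂[38;2;20;7;30m[48;2;18;6;28m🬂[38;2;19;6;29m[48;2;61;30;71m🬝[38;2;105;52;122m[48;2;98;48;114m🬊[38;2;69;34;80m[48;2;19;6;29m▌[38;2;20;7;30m[48;2;18;6;28m🬂[38;2;20;7;30m[48;2;18;6;28m🬂[0m
[38;2;16;5;26m[48;2;15;4;25m🬎[38;2;16;5;26m[48;2;15;4;25m🬎[38;2;16;5;26m[48;2;15;4;25m🬎[38;2;125;63;145m[48;2;15;4;25m🬊[38;2;94;47;110m[48;2;144;81;165m🬊[38;2;55;26;67m[48;2;154;94;173m🬎[38;2;17;5;27m[48;2;99;50;115m🬂[38;2;60;29;69m[48;2;101;49;117m🬀[38;2;90;44;105m[48;2;15;4;25m🬝[38;2;30;15;35m[48;2;15;4;25m🬀[38;2;16;5;26m[48;2;15;4;25m🬎[38;2;16;5;26m[48;2;15;4;25m🬎[0m
[38;2;14;4;24m[48;2;12;3;22m🬂[38;2;14;4;24m[48;2;12;3;22m🬂[38;2;14;4;24m[48;2;12;3;22m🬂[38;2;14;4;24m[48;2;12;3;22m🬂[38;2;106;52;123m[48;2;12;3;22m🬁[38;2;120;59;139m[48;2;12;3;22m🬂[38;2;113;55;131m[48;2;12;3;22m🬂[38;2;82;40;95m[48;2;12;3;22m🬂[38;2;14;4;24m[48;2;12;3;22m🬂[38;2;14;4;24m[48;2;12;3;22m🬂[38;2;14;4;24m[48;2;12;3;22m🬂[38;2;14;4;24m[48;2;12;3;22m🬂[0m
</frame>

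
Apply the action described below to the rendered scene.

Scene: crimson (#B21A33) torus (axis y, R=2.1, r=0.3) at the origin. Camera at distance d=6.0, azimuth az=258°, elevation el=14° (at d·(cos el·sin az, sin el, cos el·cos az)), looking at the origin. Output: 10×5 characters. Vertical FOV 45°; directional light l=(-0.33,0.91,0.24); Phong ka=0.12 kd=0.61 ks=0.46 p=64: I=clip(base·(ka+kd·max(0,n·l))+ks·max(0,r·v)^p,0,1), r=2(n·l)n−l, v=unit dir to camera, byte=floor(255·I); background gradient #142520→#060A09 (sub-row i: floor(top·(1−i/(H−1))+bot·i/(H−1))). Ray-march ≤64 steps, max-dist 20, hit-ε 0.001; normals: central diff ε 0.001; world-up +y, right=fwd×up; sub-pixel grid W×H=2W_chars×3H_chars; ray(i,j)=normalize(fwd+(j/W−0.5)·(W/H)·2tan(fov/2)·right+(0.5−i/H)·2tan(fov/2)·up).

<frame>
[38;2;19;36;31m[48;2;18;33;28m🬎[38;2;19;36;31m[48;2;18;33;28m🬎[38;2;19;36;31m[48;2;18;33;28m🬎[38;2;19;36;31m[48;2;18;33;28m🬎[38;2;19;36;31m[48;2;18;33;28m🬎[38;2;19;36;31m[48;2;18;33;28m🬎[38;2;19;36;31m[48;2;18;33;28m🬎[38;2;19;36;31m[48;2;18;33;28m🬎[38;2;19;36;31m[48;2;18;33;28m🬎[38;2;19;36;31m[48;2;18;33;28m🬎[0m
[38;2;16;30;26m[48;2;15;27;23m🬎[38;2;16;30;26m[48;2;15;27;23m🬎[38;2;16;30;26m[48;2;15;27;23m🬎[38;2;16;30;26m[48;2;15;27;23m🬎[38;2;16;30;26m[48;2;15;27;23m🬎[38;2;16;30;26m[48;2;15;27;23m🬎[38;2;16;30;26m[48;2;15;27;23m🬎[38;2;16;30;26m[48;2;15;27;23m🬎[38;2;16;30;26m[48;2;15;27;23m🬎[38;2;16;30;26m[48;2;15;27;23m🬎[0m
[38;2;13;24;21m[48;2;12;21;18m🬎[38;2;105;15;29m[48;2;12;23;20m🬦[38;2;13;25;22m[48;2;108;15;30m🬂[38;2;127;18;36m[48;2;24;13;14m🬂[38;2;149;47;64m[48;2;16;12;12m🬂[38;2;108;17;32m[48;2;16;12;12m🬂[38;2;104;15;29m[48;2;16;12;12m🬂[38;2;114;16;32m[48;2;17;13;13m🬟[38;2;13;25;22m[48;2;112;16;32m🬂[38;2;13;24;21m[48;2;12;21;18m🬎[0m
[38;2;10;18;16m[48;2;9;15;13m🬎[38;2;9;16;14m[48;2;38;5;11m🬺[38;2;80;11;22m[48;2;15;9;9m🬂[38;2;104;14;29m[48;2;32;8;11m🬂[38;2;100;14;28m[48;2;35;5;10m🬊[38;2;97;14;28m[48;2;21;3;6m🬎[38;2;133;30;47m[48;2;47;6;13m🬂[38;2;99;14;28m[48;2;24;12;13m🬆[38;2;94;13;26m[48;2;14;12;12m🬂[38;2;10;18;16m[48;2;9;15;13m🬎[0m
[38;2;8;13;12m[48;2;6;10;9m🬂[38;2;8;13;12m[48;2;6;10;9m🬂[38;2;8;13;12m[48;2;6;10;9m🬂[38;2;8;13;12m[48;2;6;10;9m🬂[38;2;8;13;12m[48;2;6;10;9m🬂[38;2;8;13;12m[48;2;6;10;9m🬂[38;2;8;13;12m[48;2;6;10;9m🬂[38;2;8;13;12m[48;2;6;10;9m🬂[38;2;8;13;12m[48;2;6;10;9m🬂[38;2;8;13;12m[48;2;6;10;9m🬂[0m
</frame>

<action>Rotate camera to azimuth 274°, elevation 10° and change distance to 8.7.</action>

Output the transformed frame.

<frame>
[38;2;19;36;31m[48;2;18;33;28m🬎[38;2;19;36;31m[48;2;18;33;28m🬎[38;2;19;36;31m[48;2;18;33;28m🬎[38;2;19;36;31m[48;2;18;33;28m🬎[38;2;19;36;31m[48;2;18;33;28m🬎[38;2;19;36;31m[48;2;18;33;28m🬎[38;2;19;36;31m[48;2;18;33;28m🬎[38;2;19;36;31m[48;2;18;33;28m🬎[38;2;19;36;31m[48;2;18;33;28m🬎[38;2;19;36;31m[48;2;18;33;28m🬎[0m
[38;2;16;30;26m[48;2;15;27;23m🬎[38;2;16;30;26m[48;2;15;27;23m🬎[38;2;16;30;26m[48;2;15;27;23m🬎[38;2;16;30;26m[48;2;15;27;23m🬎[38;2;16;30;26m[48;2;15;27;23m🬎[38;2;16;30;26m[48;2;15;27;23m🬎[38;2;16;30;26m[48;2;15;27;23m🬎[38;2;16;30;26m[48;2;15;27;23m🬎[38;2;16;30;26m[48;2;15;27;23m🬎[38;2;16;30;26m[48;2;15;27;23m🬎[0m
[38;2;13;24;21m[48;2;12;21;18m🬎[38;2;13;24;21m[48;2;12;21;18m🬎[38;2;12;23;20m[48;2;21;3;6m🬝[38;2;13;25;22m[48;2;94;13;26m🬂[38;2;29;19;20m[48;2;100;14;28m🬊[38;2;30;15;17m[48;2;125;22;39m🬎[38;2;32;16;18m[48;2;118;17;34m🬎[38;2;13;24;21m[48;2;83;11;23m🬊[38;2;13;24;21m[48;2;12;21;18m🬎[38;2;13;24;21m[48;2;12;21;18m🬎[0m
[38;2;10;18;16m[48;2;9;15;13m🬎[38;2;10;18;16m[48;2;9;15;13m🬎[38;2;10;18;16m[48;2;9;15;13m🬎[38;2;9;16;14m[48;2;21;3;6m🬺[38;2;21;3;6m[48;2;9;16;14m🬂[38;2;21;3;6m[48;2;9;16;14m🬂[38;2;21;3;6m[48;2;9;16;14m🬂[38;2;10;18;16m[48;2;9;15;13m🬎[38;2;10;18;16m[48;2;9;15;13m🬎[38;2;10;18;16m[48;2;9;15;13m🬎[0m
[38;2;8;13;12m[48;2;6;10;9m🬂[38;2;8;13;12m[48;2;6;10;9m🬂[38;2;8;13;12m[48;2;6;10;9m🬂[38;2;8;13;12m[48;2;6;10;9m🬂[38;2;8;13;12m[48;2;6;10;9m🬂[38;2;8;13;12m[48;2;6;10;9m🬂[38;2;8;13;12m[48;2;6;10;9m🬂[38;2;8;13;12m[48;2;6;10;9m🬂[38;2;8;13;12m[48;2;6;10;9m🬂[38;2;8;13;12m[48;2;6;10;9m🬂[0m
</frame>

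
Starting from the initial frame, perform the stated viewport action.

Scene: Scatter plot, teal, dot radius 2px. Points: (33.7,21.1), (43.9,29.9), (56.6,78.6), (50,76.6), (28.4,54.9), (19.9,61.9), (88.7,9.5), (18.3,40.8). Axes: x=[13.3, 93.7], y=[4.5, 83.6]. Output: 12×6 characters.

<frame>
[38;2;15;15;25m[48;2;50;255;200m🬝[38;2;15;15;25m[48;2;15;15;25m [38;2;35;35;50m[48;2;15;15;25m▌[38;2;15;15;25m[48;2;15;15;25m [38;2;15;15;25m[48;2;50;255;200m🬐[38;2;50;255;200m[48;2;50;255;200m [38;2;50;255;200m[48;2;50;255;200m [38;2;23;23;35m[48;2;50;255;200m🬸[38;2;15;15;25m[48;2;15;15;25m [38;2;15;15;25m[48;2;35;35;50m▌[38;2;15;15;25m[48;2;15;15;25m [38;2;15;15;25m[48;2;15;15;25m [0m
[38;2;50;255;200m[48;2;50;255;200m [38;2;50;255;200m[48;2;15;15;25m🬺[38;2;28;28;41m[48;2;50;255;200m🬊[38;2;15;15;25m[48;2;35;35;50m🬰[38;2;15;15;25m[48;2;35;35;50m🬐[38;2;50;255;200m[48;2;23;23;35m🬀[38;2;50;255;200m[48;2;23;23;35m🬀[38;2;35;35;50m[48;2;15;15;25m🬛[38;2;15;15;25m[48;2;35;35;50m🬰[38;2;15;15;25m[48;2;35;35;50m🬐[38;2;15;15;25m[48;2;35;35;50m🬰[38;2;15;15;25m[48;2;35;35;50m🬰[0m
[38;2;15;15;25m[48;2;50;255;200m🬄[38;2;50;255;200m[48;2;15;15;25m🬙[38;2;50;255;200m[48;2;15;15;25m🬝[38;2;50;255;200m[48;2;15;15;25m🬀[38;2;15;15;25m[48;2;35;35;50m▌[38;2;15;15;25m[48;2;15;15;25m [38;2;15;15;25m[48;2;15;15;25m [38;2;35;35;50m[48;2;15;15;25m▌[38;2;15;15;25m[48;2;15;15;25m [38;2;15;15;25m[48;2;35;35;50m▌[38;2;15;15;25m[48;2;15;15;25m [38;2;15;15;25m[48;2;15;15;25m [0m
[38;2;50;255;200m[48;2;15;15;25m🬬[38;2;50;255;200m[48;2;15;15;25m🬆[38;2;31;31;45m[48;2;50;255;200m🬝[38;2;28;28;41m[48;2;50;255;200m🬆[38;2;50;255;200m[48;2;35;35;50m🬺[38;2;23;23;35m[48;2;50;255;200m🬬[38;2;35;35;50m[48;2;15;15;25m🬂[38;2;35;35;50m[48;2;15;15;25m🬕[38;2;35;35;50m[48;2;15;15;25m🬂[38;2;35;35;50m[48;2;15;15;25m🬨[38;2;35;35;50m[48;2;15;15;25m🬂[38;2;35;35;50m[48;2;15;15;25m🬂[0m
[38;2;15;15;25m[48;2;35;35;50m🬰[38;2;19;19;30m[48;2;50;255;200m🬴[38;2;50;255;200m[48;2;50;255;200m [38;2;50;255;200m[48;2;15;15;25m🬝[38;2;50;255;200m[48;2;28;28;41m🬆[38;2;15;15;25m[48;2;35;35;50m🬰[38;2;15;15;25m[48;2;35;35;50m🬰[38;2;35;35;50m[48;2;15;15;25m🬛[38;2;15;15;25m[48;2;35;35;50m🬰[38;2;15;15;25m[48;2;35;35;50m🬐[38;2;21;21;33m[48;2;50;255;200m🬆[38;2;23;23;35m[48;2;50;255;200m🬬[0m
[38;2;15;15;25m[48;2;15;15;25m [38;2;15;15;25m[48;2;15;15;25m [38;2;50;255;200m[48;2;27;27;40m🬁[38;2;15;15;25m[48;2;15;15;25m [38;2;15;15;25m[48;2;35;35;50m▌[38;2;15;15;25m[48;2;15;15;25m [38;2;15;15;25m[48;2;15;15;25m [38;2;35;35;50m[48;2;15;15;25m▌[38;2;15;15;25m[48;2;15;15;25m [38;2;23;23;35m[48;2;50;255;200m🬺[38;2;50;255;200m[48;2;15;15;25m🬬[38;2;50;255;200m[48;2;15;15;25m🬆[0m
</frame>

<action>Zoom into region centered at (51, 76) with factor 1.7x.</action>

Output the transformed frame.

<frame>
[38;2;15;15;25m[48;2;15;15;25m [38;2;15;15;25m[48;2;15;15;25m [38;2;35;35;50m[48;2;15;15;25m▌[38;2;15;15;25m[48;2;15;15;25m [38;2;15;15;25m[48;2;35;35;50m▌[38;2;15;15;25m[48;2;15;15;25m [38;2;15;15;25m[48;2;15;15;25m [38;2;35;35;50m[48;2;15;15;25m▌[38;2;15;15;25m[48;2;15;15;25m [38;2;15;15;25m[48;2;35;35;50m▌[38;2;15;15;25m[48;2;15;15;25m [38;2;15;15;25m[48;2;15;15;25m [0m
[38;2;15;15;25m[48;2;35;35;50m🬰[38;2;15;15;25m[48;2;35;35;50m🬰[38;2;35;35;50m[48;2;15;15;25m🬛[38;2;15;15;25m[48;2;35;35;50m🬰[38;2;15;15;25m[48;2;35;35;50m🬐[38;2;15;15;25m[48;2;35;35;50m🬰[38;2;15;15;25m[48;2;35;35;50m🬰[38;2;27;27;40m[48;2;50;255;200m🬬[38;2;15;15;25m[48;2;35;35;50m🬰[38;2;15;15;25m[48;2;35;35;50m🬐[38;2;15;15;25m[48;2;35;35;50m🬰[38;2;15;15;25m[48;2;35;35;50m🬰[0m
[38;2;15;15;25m[48;2;15;15;25m [38;2;15;15;25m[48;2;15;15;25m [38;2;35;35;50m[48;2;15;15;25m▌[38;2;15;15;25m[48;2;15;15;25m [38;2;23;23;35m[48;2;50;255;200m🬝[38;2;15;15;25m[48;2;50;255;200m🬀[38;2;15;15;25m[48;2;50;255;200m🬀[38;2;50;255;200m[48;2;50;255;200m [38;2;15;15;25m[48;2;50;255;200m🬸[38;2;15;15;25m[48;2;35;35;50m▌[38;2;15;15;25m[48;2;15;15;25m [38;2;15;15;25m[48;2;15;15;25m [0m
[38;2;35;35;50m[48;2;15;15;25m🬂[38;2;35;35;50m[48;2;15;15;25m🬂[38;2;35;35;50m[48;2;15;15;25m🬕[38;2;35;35;50m[48;2;15;15;25m🬂[38;2;35;35;50m[48;2;15;15;25m🬨[38;2;50;255;200m[48;2;15;15;25m🬊[38;2;50;255;200m[48;2;19;19;30m🬀[38;2;50;255;200m[48;2;27;27;40m🬀[38;2;35;35;50m[48;2;15;15;25m🬂[38;2;35;35;50m[48;2;15;15;25m🬨[38;2;35;35;50m[48;2;15;15;25m🬂[38;2;35;35;50m[48;2;15;15;25m🬂[0m
[38;2;23;23;35m[48;2;50;255;200m🬬[38;2;15;15;25m[48;2;35;35;50m🬰[38;2;35;35;50m[48;2;15;15;25m🬛[38;2;15;15;25m[48;2;35;35;50m🬰[38;2;15;15;25m[48;2;35;35;50m🬐[38;2;15;15;25m[48;2;35;35;50m🬰[38;2;15;15;25m[48;2;35;35;50m🬰[38;2;35;35;50m[48;2;15;15;25m🬛[38;2;15;15;25m[48;2;35;35;50m🬰[38;2;15;15;25m[48;2;35;35;50m🬐[38;2;15;15;25m[48;2;35;35;50m🬰[38;2;15;15;25m[48;2;35;35;50m🬰[0m
[38;2;50;255;200m[48;2;50;255;200m [38;2;15;15;25m[48;2;50;255;200m🬸[38;2;35;35;50m[48;2;15;15;25m▌[38;2;15;15;25m[48;2;15;15;25m [38;2;15;15;25m[48;2;35;35;50m▌[38;2;15;15;25m[48;2;15;15;25m [38;2;15;15;25m[48;2;15;15;25m [38;2;35;35;50m[48;2;15;15;25m▌[38;2;15;15;25m[48;2;15;15;25m [38;2;15;15;25m[48;2;35;35;50m▌[38;2;15;15;25m[48;2;15;15;25m [38;2;15;15;25m[48;2;15;15;25m [0m
</frame>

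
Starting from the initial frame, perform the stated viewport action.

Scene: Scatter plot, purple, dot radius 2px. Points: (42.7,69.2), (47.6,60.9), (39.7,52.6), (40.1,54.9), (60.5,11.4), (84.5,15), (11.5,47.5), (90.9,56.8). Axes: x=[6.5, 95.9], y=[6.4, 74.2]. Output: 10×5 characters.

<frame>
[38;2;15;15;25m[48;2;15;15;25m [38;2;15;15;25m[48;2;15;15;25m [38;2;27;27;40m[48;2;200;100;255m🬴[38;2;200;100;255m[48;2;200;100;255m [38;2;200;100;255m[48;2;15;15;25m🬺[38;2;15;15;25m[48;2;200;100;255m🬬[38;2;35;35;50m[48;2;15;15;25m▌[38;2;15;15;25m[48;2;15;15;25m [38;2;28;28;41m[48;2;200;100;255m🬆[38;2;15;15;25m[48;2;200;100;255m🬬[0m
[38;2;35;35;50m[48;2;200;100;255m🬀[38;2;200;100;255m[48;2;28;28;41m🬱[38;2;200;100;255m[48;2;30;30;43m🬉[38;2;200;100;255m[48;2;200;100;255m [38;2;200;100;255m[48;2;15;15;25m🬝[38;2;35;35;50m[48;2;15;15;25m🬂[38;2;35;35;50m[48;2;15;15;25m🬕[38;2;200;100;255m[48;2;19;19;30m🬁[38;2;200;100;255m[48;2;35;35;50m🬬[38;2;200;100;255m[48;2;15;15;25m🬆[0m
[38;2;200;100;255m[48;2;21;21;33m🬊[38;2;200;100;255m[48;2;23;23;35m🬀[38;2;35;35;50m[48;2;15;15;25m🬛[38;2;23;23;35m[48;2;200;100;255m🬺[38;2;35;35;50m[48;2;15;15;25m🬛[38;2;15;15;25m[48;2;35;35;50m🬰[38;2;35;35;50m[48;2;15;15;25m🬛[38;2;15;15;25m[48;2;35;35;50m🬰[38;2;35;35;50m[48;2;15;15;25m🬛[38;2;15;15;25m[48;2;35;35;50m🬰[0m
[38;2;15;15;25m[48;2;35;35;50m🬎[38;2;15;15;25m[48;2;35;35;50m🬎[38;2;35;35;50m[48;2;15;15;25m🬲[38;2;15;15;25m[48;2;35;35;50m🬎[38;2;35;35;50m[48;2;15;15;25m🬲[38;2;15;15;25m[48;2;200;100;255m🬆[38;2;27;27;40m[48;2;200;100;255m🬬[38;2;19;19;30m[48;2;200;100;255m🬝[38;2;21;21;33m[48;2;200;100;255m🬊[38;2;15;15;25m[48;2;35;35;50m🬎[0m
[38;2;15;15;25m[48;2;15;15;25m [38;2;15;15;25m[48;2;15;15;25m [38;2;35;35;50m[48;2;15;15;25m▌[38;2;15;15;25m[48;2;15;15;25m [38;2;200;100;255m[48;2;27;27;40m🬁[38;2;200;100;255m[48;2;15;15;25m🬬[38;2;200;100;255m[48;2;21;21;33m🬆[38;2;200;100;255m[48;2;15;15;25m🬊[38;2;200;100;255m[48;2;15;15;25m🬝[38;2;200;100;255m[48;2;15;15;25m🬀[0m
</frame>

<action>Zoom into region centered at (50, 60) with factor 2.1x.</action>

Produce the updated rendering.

<frame>
[38;2;15;15;25m[48;2;15;15;25m [38;2;15;15;25m[48;2;15;15;25m [38;2;27;27;40m[48;2;200;100;255m🬝[38;2;15;15;25m[48;2;200;100;255m🬊[38;2;35;35;50m[48;2;15;15;25m▌[38;2;15;15;25m[48;2;15;15;25m [38;2;35;35;50m[48;2;15;15;25m▌[38;2;15;15;25m[48;2;15;15;25m [38;2;35;35;50m[48;2;15;15;25m▌[38;2;15;15;25m[48;2;15;15;25m [0m
[38;2;35;35;50m[48;2;15;15;25m🬂[38;2;35;35;50m[48;2;15;15;25m🬂[38;2;200;100;255m[48;2;28;28;41m🬊[38;2;200;100;255m[48;2;200;100;255m [38;2;200;100;255m[48;2;25;25;37m🬲[38;2;35;35;50m[48;2;15;15;25m🬂[38;2;35;35;50m[48;2;15;15;25m🬕[38;2;35;35;50m[48;2;15;15;25m🬂[38;2;35;35;50m[48;2;15;15;25m🬕[38;2;35;35;50m[48;2;15;15;25m🬂[0m
[38;2;15;15;25m[48;2;35;35;50m🬰[38;2;15;15;25m[48;2;35;35;50m🬰[38;2;28;28;41m[48;2;200;100;255m🬆[38;2;200;100;255m[48;2;25;25;37m🬙[38;2;200;100;255m[48;2;15;15;25m🬝[38;2;200;100;255m[48;2;23;23;35m🬀[38;2;35;35;50m[48;2;15;15;25m🬛[38;2;15;15;25m[48;2;35;35;50m🬰[38;2;35;35;50m[48;2;15;15;25m🬛[38;2;15;15;25m[48;2;35;35;50m🬰[0m
[38;2;15;15;25m[48;2;35;35;50m🬎[38;2;25;25;37m[48;2;200;100;255m🬐[38;2;200;100;255m[48;2;200;100;255m [38;2;200;100;255m[48;2;28;28;41m🬆[38;2;35;35;50m[48;2;15;15;25m🬲[38;2;15;15;25m[48;2;35;35;50m🬎[38;2;35;35;50m[48;2;15;15;25m🬲[38;2;15;15;25m[48;2;35;35;50m🬎[38;2;35;35;50m[48;2;15;15;25m🬲[38;2;15;15;25m[48;2;35;35;50m🬎[0m
[38;2;15;15;25m[48;2;15;15;25m [38;2;15;15;25m[48;2;15;15;25m [38;2;200;100;255m[48;2;23;23;35m🬀[38;2;15;15;25m[48;2;15;15;25m [38;2;35;35;50m[48;2;15;15;25m▌[38;2;15;15;25m[48;2;15;15;25m [38;2;35;35;50m[48;2;15;15;25m▌[38;2;15;15;25m[48;2;15;15;25m [38;2;35;35;50m[48;2;15;15;25m▌[38;2;15;15;25m[48;2;15;15;25m [0m
</frame>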